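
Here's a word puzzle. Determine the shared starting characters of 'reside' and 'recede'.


Compare from the start: 2 characters match: 're'. Mismatch at position 3: 's' vs 'c'.

re


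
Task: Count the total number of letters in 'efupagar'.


Spell out 'efupagar' and number each letter: e(1), f(2), u(3), p(4), a(5), g(6), a(7), r(8). Total: 8 letters.

8


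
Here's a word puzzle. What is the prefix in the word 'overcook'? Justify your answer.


The word 'overcook' = 'over' (prefix) + 'cook' (root). The prefix is 'over'.

over


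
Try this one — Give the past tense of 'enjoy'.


Apply rule: Add -ed. 'enjoy' becomes 'enjoyed'.

enjoyed


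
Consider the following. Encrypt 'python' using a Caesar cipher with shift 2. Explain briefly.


Shift each letter by 2: p -> r, y -> a, t -> v, h -> j, o -> q, n -> p. Result: 'ravjqp'.

ravjqp


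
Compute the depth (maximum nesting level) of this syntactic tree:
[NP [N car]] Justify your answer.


Count bracket nesting levels:
'[' at pos 0: depth = 1
'[' at pos 4: depth = 2
Maximum depth reached: 2

2


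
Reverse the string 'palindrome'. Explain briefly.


Reverse 'palindrome' character by character: 'emordnilap'.

emordnilap


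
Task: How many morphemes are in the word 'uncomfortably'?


Decomposition: un- (prefix) + comfort (root) + -able (suffix) + -ly (suffix) = 4 morpheme(s)

4 morphemes


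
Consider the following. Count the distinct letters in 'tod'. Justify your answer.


Unique letters in 'tod': {d, o, t} = 3 distinct letters.

3


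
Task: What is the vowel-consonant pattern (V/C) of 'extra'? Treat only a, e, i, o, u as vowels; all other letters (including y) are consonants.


Letter mapping: e = V, x = C, t = C, r = C, a = V.

VCCCV


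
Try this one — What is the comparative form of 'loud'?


Apply comparative formation (add -er): 'loud' -> 'louder'.

louder


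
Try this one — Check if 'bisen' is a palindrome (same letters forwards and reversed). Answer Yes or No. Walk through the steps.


Forward: 'bisen'
Reversed: 'nesib'
They differ.

No


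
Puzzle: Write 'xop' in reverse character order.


Reverse 'xop' character by character: 'pox'.

pox


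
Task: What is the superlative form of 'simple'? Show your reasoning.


Apply superlative formation (ends in e: add -st): 'simple' -> 'simplest'.

simplest


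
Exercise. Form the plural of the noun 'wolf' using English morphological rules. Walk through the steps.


Apply rule: Change -f to -ves. 'wolf' becomes 'wolves'.

wolves


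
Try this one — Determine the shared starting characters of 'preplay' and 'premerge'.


Compare from the start: 3 characters match: 'pre'. Mismatch at position 4: 'p' vs 'm'.

pre


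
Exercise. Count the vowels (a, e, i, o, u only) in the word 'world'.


Vowels in 'world': o = 1 vowels.

1


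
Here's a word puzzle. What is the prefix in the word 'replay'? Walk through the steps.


The word 'replay' = 're' (prefix) + 'play' (root). The prefix is 're'.

re


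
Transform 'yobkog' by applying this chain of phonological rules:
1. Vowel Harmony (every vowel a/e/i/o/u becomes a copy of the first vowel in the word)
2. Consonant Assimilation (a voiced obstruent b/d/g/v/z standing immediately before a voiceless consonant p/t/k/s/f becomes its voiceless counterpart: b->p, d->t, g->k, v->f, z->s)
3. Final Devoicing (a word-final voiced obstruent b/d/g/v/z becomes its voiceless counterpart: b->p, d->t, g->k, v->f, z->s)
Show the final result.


Starting form: 'yobkog'
Rule 1: Vowel Harmony: all vowels already match. No change.
Rule 2: Consonant Assimilation: voiced obstruent before voiceless consonant becomes voiceless ('bk' -> 'pk'). 'yobkog' -> 'yopkog'
Rule 3: Final Devoicing: word-final voiced obstruent 'g' becomes voiceless 'k'. 'yopkog' -> 'yopkok'
Final form: 'yopkok'

yopkok


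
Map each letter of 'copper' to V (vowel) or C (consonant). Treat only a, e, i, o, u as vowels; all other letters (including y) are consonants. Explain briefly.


Letter mapping: c = C, o = V, p = C, p = C, e = V, r = C.

CVCCVC


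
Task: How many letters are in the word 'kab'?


Spell out 'kab' and number each letter: k(1), a(2), b(3). Total: 3 letters.

3


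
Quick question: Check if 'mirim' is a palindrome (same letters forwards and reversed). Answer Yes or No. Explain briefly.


Forward: 'mirim'
Reversed: 'mirim'
They are identical.

Yes


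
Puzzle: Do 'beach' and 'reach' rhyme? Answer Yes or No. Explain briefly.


Rime (stressed vowel + following sounds) of 'beach': -each = /iːtʃ/
Rime of 'reach': -each = /iːtʃ/
/iːtʃ/ and /iːtʃ/ are the same ending sound, so the words rhyme.

Yes


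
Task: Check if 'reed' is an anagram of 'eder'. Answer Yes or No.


Sorted letters of 'reed': 'deer'
Sorted letters of 'eder': 'deer'
They match.

Yes


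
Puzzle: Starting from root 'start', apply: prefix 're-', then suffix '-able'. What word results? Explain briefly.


Step 1: Add prefix 're-' to 'start' = 'restart'
Step 2: Add suffix '-able' to 'restart' = 'restartable'

restartable


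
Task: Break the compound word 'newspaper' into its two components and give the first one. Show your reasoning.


Split 'newspaper' into 'news' + 'paper'. The first part is 'news'.

news


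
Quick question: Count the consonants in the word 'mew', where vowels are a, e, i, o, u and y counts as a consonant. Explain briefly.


Consonants in 'mew': m, w = 2 consonants.

2


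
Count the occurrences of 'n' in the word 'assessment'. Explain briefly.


Letter 'n' in 'assessment': found at position(s) 9 = 1 occurrence(s).

1


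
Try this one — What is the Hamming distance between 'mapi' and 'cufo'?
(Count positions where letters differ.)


Alignment:
Position 1: 'm' vs 'c' = DIFFER
Position 2: 'a' vs 'u' = DIFFER
Position 3: 'p' vs 'f' = DIFFER
Position 4: 'i' vs 'o' = DIFFER
Total differences: 4

4


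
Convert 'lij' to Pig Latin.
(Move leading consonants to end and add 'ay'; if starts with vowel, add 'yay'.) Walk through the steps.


'lij': move consonant cluster 'l' to end and add 'ay': 'ijlay'.

ijlay


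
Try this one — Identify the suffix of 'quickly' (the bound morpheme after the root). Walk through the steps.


The word 'quickly' = 'quick' (root) + '-ly' (suffix). The suffix is '-ly'.

ly


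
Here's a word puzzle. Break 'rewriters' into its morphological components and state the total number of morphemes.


Step 1: Identify prefix: 're' (meaning: again)
Step 2: Identify root: 'write'
Step 3: Identify suffix(es): 'er, s'
Decomposition: re- (prefix: again) + write (root) + -er (suffix: one who) + -s (plural)
Total morphemes: 4

4 morphemes (re- (prefix: again) + write (root) + -er (suffix: one who) + -s (plural))


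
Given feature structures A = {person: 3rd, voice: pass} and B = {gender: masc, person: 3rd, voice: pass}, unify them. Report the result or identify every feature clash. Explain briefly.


Compare features:
gender: A=_ vs B=masc -> unified: masc
person: A=3rd vs B=3rd -> unified: 3rd
voice: A=pass vs B=pass -> unified: pass
No clashes found.

Unified: {gender: masc, person: 3rd, voice: pass}


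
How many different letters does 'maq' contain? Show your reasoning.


Unique letters in 'maq': {a, m, q} = 3 distinct letters.

3


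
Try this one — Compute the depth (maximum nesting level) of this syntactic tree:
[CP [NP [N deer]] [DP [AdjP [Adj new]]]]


Count bracket nesting levels:
'[' at pos 0: depth = 1
'[' at pos 4: depth = 2
'[' at pos 8: depth = 3
'[' at pos 18: depth = 2
'[' at pos 22: depth = 3
'[' at pos 28: depth = 4
Maximum depth reached: 4

4


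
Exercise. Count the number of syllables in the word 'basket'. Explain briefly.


Break 'basket' into syllables: bas-ket -> bas | ket = 2 syllables

2 syllables


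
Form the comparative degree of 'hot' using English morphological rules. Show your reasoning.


Apply comparative formation (double final consonant, add -er): 'hot' -> 'hotter'.

hotter


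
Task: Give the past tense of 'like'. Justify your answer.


Apply rule: Add -d (word ends in -e). 'like' becomes 'liked'.

liked


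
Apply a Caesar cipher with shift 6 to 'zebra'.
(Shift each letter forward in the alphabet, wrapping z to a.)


Shift each letter by 6: z -> f, e -> k, b -> h, r -> x, a -> g. Result: 'fkhxg'.

fkhxg


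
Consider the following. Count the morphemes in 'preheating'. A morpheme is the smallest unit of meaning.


Decomposition: pre- (prefix) + heat (root) + -ing (suffix) = 3 morpheme(s)

3 morphemes


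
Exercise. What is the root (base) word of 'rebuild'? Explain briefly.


Remove prefix 're' from 'rebuild' to get root 'build'.

build


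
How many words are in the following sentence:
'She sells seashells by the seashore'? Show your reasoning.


Split into words: She | sells | seashells | by | the | seashore = 6 words.

6


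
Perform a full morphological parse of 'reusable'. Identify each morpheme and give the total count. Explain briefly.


Step 1: Identify prefix: 're' (meaning: again)
Step 2: Identify root: 'use'
Step 3: Identify suffix(es): 'able'
Decomposition: re- (prefix: again) + use (root) + -able (suffix: capable of)
Total morphemes: 3

3 morphemes (re- (prefix: again) + use (root) + -able (suffix: capable of))


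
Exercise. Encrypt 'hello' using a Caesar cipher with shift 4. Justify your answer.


Shift each letter by 4: h -> l, e -> i, l -> p, l -> p, o -> s. Result: 'lipps'.

lipps


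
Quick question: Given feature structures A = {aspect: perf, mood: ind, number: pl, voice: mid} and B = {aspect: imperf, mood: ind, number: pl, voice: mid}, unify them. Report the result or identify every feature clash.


Compare features:
aspect: A=perf vs B=imperf -> CLASH
mood: A=ind vs B=ind -> unified: ind
number: A=pl vs B=pl -> unified: pl
voice: A=mid vs B=mid -> unified: mid
Clash detected on feature 'aspect' (perf vs imperf); unification fails.

CLASH on 'aspect' (perf vs imperf)


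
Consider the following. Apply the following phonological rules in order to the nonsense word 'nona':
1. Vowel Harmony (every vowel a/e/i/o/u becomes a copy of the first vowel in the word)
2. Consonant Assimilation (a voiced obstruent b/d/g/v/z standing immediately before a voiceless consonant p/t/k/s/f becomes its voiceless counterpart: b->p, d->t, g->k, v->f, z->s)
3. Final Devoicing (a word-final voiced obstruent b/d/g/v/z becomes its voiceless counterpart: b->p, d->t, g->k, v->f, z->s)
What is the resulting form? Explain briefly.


Starting form: 'nona'
Rule 1: Vowel Harmony: all vowels become 'o' (matching first vowel). 'nona' -> 'nono'
Rule 2: Consonant Assimilation: no voiced obstruent (b/d/g/v/z) stands immediately before a voiceless consonant (p/t/k/s/f). No change.
Rule 3: Final Devoicing: the word ends in the vowel 'o', not a consonant. No change.
Final form: 'nono'

nono


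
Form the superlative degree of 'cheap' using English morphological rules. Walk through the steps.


Apply superlative formation (add -est): 'cheap' -> 'cheapest'.

cheapest


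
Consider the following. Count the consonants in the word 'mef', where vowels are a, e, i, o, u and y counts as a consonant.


Consonants in 'mef': m, f = 2 consonants.

2


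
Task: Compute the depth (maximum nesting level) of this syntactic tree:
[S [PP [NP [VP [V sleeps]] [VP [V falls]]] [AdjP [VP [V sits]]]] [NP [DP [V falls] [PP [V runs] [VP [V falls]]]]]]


Count bracket nesting levels:
'[' at pos 0: depth = 1
'[' at pos 3: depth = 2
'[' at pos 7: depth = 3
'[' at pos 11: depth = 4
'[' at pos 15: depth = 5
'[' at pos 27: depth = 4
'[' at pos 31: depth = 5
'[' at pos 43: depth = 3
'[' at pos 49: depth = 4
'[' at pos 53: depth = 5
'[' at pos 65: depth = 2
'[' at pos 69: depth = 3
'[' at pos 73: depth = 4
'[' at pos 83: depth = 4
'[' at pos 87: depth = 5
'[' at pos 96: depth = 5
'[' at pos 100: depth = 6
Maximum depth reached: 6

6


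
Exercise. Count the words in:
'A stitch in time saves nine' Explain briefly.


Split into words: A | stitch | in | time | saves | nine = 6 words.

6


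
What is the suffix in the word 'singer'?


The word 'singer' = 'sing' (root) + '-er' (suffix). The suffix is '-er'.

er


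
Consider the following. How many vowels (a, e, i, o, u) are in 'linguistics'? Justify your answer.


Vowels in 'linguistics': i, u, i, i = 4 vowels.

4


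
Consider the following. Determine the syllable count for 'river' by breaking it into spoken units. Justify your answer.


Break 'river' into syllables: riv-er -> riv | er = 2 syllables

2 syllables


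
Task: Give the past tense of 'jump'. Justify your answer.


Apply rule: Add -ed. 'jump' becomes 'jumped'.

jumped


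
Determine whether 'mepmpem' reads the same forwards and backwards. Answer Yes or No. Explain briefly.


Forward: 'mepmpem'
Reversed: 'mepmpem'
They are identical.

Yes


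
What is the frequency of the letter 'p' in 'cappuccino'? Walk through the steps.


Letter 'p' in 'cappuccino': found at position(s) 3, 4 = 2 occurrence(s).

2


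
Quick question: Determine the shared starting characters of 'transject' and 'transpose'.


Compare from the start: 5 characters match: 'trans'. Mismatch at position 6: 'j' vs 'p'.

trans


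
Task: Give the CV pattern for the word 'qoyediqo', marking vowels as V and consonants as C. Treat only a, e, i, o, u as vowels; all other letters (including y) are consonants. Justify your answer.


Letter mapping: q = C, o = V, y = C, e = V, d = C, i = V, q = C, o = V.

CVCVCVCV


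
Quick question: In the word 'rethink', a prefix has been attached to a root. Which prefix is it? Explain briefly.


The word 'rethink' = 're' (prefix) + 'think' (root). The prefix is 're'.

re


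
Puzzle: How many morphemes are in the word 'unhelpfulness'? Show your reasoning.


Decomposition: un- (prefix) + help (root) + -ful (suffix) + -ness (suffix) = 4 morpheme(s)

4 morphemes


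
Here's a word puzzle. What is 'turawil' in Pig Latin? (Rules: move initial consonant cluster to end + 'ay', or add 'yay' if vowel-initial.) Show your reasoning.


'turawil': move consonant cluster 't' to end and add 'ay': 'urawiltay'.

urawiltay


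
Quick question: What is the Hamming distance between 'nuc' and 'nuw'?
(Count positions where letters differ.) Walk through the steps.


Alignment:
Position 1: 'n' vs 'n' = match
Position 2: 'u' vs 'u' = match
Position 3: 'c' vs 'w' = DIFFER
Total differences: 1

1


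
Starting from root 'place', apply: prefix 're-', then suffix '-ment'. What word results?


Step 1: Add prefix 're-' to 'place' = 'replace'
Step 2: Add suffix '-ment' to 'replace' = 'replacement'

replacement


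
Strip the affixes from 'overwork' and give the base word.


Remove prefix 'over' from 'overwork' to get root 'work'.

work


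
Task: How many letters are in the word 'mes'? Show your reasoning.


Spell out 'mes' and number each letter: m(1), e(2), s(3). Total: 3 letters.

3


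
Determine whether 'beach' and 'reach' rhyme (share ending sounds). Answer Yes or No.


Rime (stressed vowel + following sounds) of 'beach': -each = /iːtʃ/
Rime of 'reach': -each = /iːtʃ/
/iːtʃ/ and /iːtʃ/ are the same ending sound, so the words rhyme.

Yes


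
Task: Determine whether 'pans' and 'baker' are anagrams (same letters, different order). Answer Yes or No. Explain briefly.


Sorted letters of 'pans': 'anps'
Sorted letters of 'baker': 'abekr'
They do not match.

No


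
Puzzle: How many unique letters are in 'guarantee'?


Unique letters in 'guarantee': {a, e, g, n, r, t, u} = 7 distinct letters.

7


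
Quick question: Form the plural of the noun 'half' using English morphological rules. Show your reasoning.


Apply rule: Change -f to -ves. 'half' becomes 'halves'.

halves


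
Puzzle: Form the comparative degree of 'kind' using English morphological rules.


Apply comparative formation (add -er): 'kind' -> 'kinder'.

kinder


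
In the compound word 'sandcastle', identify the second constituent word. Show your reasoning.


Split 'sandcastle' into 'sand' + 'castle'. The second part is 'castle'.

castle


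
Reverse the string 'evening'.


Reverse 'evening' character by character: 'gnineve'.

gnineve


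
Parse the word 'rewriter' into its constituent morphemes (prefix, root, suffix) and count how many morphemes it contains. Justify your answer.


Step 1: Identify prefix: 're' (meaning: again)
Step 2: Identify root: 'write'
Step 3: Identify suffix(es): 'er'
Decomposition: re- (prefix: again) + write (root) + -er (suffix: one who)
Total morphemes: 3

3 morphemes (re- (prefix: again) + write (root) + -er (suffix: one who))


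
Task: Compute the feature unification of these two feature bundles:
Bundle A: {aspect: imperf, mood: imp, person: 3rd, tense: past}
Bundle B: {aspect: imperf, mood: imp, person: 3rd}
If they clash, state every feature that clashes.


Compare features:
aspect: A=imperf vs B=imperf -> unified: imperf
mood: A=imp vs B=imp -> unified: imp
person: A=3rd vs B=3rd -> unified: 3rd
tense: A=past vs B=_ -> unified: past
No clashes found.

Unified: {aspect: imperf, mood: imp, person: 3rd, tense: past}


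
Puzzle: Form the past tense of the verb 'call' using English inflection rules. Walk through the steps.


Apply rule: Add -ed. 'call' becomes 'called'.

called


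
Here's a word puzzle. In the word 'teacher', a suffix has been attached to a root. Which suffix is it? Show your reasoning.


The word 'teacher' = 'teach' (root) + '-er' (suffix). The suffix is '-er'.

er


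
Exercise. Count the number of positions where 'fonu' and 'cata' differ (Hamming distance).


Alignment:
Position 1: 'f' vs 'c' = DIFFER
Position 2: 'o' vs 'a' = DIFFER
Position 3: 'n' vs 't' = DIFFER
Position 4: 'u' vs 'a' = DIFFER
Total differences: 4

4


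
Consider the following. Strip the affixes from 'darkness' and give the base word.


Remove suffix '-ness' from 'darkness' to get root 'dark'.

dark


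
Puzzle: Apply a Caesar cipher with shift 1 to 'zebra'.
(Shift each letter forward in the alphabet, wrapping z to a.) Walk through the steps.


Shift each letter by 1: z -> a, e -> f, b -> c, r -> s, a -> b. Result: 'afcsb'.

afcsb


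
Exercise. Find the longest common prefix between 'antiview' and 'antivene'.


Compare from the start: 5 characters match: 'antiv'. Mismatch at position 6: 'i' vs 'e'.

antiv


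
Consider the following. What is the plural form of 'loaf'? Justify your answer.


Apply rule: Change -f to -ves. 'loaf' becomes 'loaves'.

loaves


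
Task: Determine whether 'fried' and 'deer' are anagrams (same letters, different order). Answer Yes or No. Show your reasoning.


Sorted letters of 'fried': 'defir'
Sorted letters of 'deer': 'deer'
They do not match.

No


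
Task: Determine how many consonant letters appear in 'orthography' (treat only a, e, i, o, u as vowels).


Consonants in 'orthography': r, t, h, g, r, p, h, y = 8 consonants.

8


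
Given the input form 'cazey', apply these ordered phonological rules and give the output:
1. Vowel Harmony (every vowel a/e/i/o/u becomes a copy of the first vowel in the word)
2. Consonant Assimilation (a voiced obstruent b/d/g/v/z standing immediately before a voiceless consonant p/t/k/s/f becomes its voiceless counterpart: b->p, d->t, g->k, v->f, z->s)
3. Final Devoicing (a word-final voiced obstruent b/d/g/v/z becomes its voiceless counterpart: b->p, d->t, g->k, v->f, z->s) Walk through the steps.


Starting form: 'cazey'
Rule 1: Vowel Harmony: all vowels become 'a' (matching first vowel). 'cazey' -> 'cazay'
Rule 2: Consonant Assimilation: no voiced obstruent (b/d/g/v/z) stands immediately before a voiceless consonant (p/t/k/s/f). No change.
Rule 3: Final Devoicing: final consonant 'y' is not one of the voiced obstruents b/d/g/v/z. No change.
Final form: 'cazay'

cazay


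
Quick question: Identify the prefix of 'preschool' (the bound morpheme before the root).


The word 'preschool' = 'pre' (prefix) + 'school' (root). The prefix is 'pre'.

pre


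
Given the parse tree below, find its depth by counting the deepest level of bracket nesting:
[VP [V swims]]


Count bracket nesting levels:
'[' at pos 0: depth = 1
'[' at pos 4: depth = 2
Maximum depth reached: 2

2


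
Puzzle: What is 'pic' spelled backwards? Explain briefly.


Reverse 'pic' character by character: 'cip'.

cip


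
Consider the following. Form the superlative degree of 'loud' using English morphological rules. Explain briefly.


Apply superlative formation (add -est): 'loud' -> 'loudest'.

loudest


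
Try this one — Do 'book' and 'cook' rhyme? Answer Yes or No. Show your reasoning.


Rime (stressed vowel + following sounds) of 'book': -ook = /ʊk/
Rime of 'cook': -ook = /ʊk/
/ʊk/ and /ʊk/ are the same ending sound, so the words rhyme.

Yes


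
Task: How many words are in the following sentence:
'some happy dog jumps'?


Split into words: some | happy | dog | jumps = 4 words.

4


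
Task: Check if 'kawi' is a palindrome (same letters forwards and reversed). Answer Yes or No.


Forward: 'kawi'
Reversed: 'iwak'
They differ.

No


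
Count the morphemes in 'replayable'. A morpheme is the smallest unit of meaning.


Decomposition: re- (prefix) + play (root) + -able (suffix) = 3 morpheme(s)

3 morphemes


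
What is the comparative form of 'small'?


Apply comparative formation (add -er): 'small' -> 'smaller'.

smaller


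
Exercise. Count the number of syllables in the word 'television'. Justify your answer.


Break 'television' into syllables: tel-e-vi-sion -> tel | e | vi | sion = 4 syllables

4 syllables


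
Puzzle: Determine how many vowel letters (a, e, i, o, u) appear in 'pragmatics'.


Vowels in 'pragmatics': a, a, i = 3 vowels.

3


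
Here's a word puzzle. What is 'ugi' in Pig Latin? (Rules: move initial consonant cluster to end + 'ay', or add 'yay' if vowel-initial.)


'ugi' starts with a vowel, so add 'yay': 'ugiyay'.

ugiyay


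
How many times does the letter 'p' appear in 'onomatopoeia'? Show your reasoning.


Letter 'p' in 'onomatopoeia': found at position(s) 8 = 1 occurrence(s).

1


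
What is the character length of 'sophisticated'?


Spell out 'sophisticated' and number each letter: s(1), o(2), p(3), h(4), i(5), s(6), t(7), i(8), c(9), a(10), t(11), e(12), d(13). Total: 13 letters.

13


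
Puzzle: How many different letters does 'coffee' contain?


Unique letters in 'coffee': {c, e, f, o} = 4 distinct letters.

4


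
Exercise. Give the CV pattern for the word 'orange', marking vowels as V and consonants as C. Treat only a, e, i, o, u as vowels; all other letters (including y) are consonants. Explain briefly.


Letter mapping: o = V, r = C, a = V, n = C, g = C, e = V.

VCVCCV


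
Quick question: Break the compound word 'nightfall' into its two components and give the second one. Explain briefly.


Split 'nightfall' into 'night' + 'fall'. The second part is 'fall'.

fall


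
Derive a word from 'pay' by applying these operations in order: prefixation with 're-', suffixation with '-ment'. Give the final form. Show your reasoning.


Step 1: Add prefix 're-' to 'pay' = 'repay'
Step 2: Add suffix '-ment' to 'repay' = 'repayment'

repayment


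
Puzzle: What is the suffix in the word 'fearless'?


The word 'fearless' = 'fear' (root) + '-less' (suffix). The suffix is '-less'.

less


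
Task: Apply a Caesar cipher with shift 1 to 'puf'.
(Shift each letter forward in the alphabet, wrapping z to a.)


Shift each letter by 1: p -> q, u -> v, f -> g. Result: 'qvg'.

qvg


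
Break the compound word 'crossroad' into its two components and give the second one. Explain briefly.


Split 'crossroad' into 'cross' + 'road'. The second part is 'road'.

road


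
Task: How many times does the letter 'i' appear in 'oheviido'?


Letter 'i' in 'oheviido': found at position(s) 5, 6 = 2 occurrence(s).

2


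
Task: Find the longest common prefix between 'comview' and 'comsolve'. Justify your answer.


Compare from the start: 3 characters match: 'com'. Mismatch at position 4: 'v' vs 's'.

com


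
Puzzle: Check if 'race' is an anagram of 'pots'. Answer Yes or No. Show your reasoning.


Sorted letters of 'race': 'acer'
Sorted letters of 'pots': 'opst'
They do not match.

No


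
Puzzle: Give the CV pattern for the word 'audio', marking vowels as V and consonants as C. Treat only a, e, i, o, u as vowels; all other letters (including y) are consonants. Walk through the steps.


Letter mapping: a = V, u = V, d = C, i = V, o = V.

VVCVV


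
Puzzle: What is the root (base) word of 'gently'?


Remove suffix '-ly' from 'gently' to get root 'gentle'.

gentle


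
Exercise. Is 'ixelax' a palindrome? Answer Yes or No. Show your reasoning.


Forward: 'ixelax'
Reversed: 'xalexi'
They differ.

No


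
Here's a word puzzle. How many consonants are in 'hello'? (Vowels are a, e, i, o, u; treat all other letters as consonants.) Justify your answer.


Consonants in 'hello': h, l, l = 3 consonants.

3


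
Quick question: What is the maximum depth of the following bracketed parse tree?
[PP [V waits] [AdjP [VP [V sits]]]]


Count bracket nesting levels:
'[' at pos 0: depth = 1
'[' at pos 4: depth = 2
'[' at pos 14: depth = 2
'[' at pos 20: depth = 3
'[' at pos 24: depth = 4
Maximum depth reached: 4

4


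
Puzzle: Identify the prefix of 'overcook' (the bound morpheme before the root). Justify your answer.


The word 'overcook' = 'over' (prefix) + 'cook' (root). The prefix is 'over'.

over


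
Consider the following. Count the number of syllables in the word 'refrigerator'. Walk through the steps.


Break 'refrigerator' into syllables: re-frig-er-a-tor -> re | frig | er | a | tor = 5 syllables

5 syllables


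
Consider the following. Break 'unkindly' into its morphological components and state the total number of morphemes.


Step 1: Identify prefix: 'un' (meaning: not/reverse)
Step 2: Identify root: 'kind'
Step 3: Identify suffix(es): 'ly'
Decomposition: un- (prefix: not/reverse) + kind (root) + -ly (suffix: in manner of)
Total morphemes: 3

3 morphemes (un- (prefix: not/reverse) + kind (root) + -ly (suffix: in manner of))


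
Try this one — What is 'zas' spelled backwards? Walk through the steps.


Reverse 'zas' character by character: 'saz'.

saz


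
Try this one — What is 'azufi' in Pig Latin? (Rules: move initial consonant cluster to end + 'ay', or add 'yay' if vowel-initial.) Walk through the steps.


'azufi' starts with a vowel, so add 'yay': 'azufiyay'.

azufiyay


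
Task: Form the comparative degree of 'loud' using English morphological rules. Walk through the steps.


Apply comparative formation (add -er): 'loud' -> 'louder'.

louder


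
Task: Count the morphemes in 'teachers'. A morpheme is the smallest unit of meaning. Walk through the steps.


Decomposition: teach (root) + -er (suffix) + -s (plural) = 3 morpheme(s)

3 morphemes


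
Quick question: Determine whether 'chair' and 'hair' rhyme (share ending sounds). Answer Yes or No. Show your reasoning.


Rime (stressed vowel + following sounds) of 'chair': -air = /ɛər/
Rime of 'hair': -air = /ɛər/
/ɛər/ and /ɛər/ are the same ending sound, so the words rhyme.

Yes


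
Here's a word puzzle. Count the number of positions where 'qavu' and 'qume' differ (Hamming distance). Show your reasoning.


Alignment:
Position 1: 'q' vs 'q' = match
Position 2: 'a' vs 'u' = DIFFER
Position 3: 'v' vs 'm' = DIFFER
Position 4: 'u' vs 'e' = DIFFER
Total differences: 3

3


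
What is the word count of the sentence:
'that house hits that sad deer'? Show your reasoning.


Split into words: that | house | hits | that | sad | deer = 6 words.

6


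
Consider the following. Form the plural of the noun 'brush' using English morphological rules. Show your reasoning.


Apply rule: Add -es (sibilant/fricative ending). 'brush' becomes 'brushes'.

brushes


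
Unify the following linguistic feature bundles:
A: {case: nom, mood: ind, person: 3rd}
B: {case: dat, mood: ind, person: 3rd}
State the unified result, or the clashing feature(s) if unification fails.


Compare features:
case: A=nom vs B=dat -> CLASH
mood: A=ind vs B=ind -> unified: ind
person: A=3rd vs B=3rd -> unified: 3rd
Clash detected on feature 'case' (nom vs dat); unification fails.

CLASH on 'case' (nom vs dat)


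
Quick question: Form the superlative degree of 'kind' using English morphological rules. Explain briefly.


Apply superlative formation (add -est): 'kind' -> 'kindest'.

kindest


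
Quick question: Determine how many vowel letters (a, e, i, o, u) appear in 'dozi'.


Vowels in 'dozi': o, i = 2 vowels.

2


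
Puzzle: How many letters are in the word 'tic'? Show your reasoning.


Spell out 'tic' and number each letter: t(1), i(2), c(3). Total: 3 letters.

3


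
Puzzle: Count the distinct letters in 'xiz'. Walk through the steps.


Unique letters in 'xiz': {i, x, z} = 3 distinct letters.

3


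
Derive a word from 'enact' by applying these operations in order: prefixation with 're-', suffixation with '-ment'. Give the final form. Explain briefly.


Step 1: Add prefix 're-' to 'enact' = 'reenact'
Step 2: Add suffix '-ment' to 'reenact' = 'reenactment'

reenactment


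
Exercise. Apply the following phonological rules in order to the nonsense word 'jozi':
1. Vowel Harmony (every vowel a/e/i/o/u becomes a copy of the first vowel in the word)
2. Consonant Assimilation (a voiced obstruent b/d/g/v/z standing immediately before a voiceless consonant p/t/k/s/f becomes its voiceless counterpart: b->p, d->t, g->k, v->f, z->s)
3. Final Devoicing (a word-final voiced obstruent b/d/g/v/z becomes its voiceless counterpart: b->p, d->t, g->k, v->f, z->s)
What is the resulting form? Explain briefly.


Starting form: 'jozi'
Rule 1: Vowel Harmony: all vowels become 'o' (matching first vowel). 'jozi' -> 'jozo'
Rule 2: Consonant Assimilation: no voiced obstruent (b/d/g/v/z) stands immediately before a voiceless consonant (p/t/k/s/f). No change.
Rule 3: Final Devoicing: the word ends in the vowel 'o', not a consonant. No change.
Final form: 'jozo'

jozo


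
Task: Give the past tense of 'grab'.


Apply rule: Double final consonant and add -ed. 'grab' becomes 'grabbed'.

grabbed


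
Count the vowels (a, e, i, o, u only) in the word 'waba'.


Vowels in 'waba': a, a = 2 vowels.

2


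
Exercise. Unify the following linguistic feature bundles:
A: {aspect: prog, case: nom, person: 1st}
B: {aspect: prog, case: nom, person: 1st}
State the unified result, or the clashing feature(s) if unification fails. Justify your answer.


Compare features:
aspect: A=prog vs B=prog -> unified: prog
case: A=nom vs B=nom -> unified: nom
person: A=1st vs B=1st -> unified: 1st
No clashes found.

Unified: {aspect: prog, case: nom, person: 1st}


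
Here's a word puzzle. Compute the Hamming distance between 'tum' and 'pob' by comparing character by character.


Alignment:
Position 1: 't' vs 'p' = DIFFER
Position 2: 'u' vs 'o' = DIFFER
Position 3: 'm' vs 'b' = DIFFER
Total differences: 3

3


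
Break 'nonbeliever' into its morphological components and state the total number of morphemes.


Step 1: Identify prefix: 'non' (meaning: not)
Step 2: Identify root: 'believe'
Step 3: Identify suffix(es): 'er'
Decomposition: non- (prefix: not) + believe (root) + -er (suffix: one who)
Total morphemes: 3

3 morphemes (non- (prefix: not) + believe (root) + -er (suffix: one who))


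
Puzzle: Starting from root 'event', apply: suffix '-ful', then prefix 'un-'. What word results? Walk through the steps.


Step 1: Add suffix '-ful' to 'event' = 'eventful'
Step 2: Add prefix 'un-' to 'eventful' = 'uneventful'

uneventful


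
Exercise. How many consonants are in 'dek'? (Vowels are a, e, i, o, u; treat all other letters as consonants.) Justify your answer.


Consonants in 'dek': d, k = 2 consonants.

2


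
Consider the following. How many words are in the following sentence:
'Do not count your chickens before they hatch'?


Split into words: Do | not | count | your | chickens | before | they | hatch = 8 words.

8


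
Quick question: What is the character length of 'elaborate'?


Spell out 'elaborate' and number each letter: e(1), l(2), a(3), b(4), o(5), r(6), a(7), t(8), e(9). Total: 9 letters.

9


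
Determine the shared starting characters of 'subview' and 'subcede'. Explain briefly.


Compare from the start: 3 characters match: 'sub'. Mismatch at position 4: 'v' vs 'c'.

sub


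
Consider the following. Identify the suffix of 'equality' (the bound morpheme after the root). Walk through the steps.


The word 'equality' = 'equal' (root) + '-ity' (suffix). The suffix is '-ity'.

ity


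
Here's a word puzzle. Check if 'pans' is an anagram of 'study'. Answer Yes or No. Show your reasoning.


Sorted letters of 'pans': 'anps'
Sorted letters of 'study': 'dstuy'
They do not match.

No


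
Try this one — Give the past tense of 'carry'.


Apply rule: Change -y to -ied. 'carry' becomes 'carried'.

carried


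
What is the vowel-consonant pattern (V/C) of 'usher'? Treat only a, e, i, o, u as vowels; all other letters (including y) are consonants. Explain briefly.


Letter mapping: u = V, s = C, h = C, e = V, r = C.

VCCVC


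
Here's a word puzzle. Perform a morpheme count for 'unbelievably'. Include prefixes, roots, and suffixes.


Decomposition: un- (prefix) + believe (root) + -able (suffix) + -ly (suffix) = 4 morpheme(s)

4 morphemes


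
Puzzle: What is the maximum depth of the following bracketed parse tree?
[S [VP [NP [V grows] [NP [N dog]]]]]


Count bracket nesting levels:
'[' at pos 0: depth = 1
'[' at pos 3: depth = 2
'[' at pos 7: depth = 3
'[' at pos 11: depth = 4
'[' at pos 21: depth = 4
'[' at pos 25: depth = 5
Maximum depth reached: 5

5


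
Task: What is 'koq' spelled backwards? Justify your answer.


Reverse 'koq' character by character: 'qok'.

qok


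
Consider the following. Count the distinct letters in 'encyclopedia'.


Unique letters in 'encyclopedia': {a, c, d, e, i, l, n, o, p, y} = 10 distinct letters.

10


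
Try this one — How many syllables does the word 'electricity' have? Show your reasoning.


Break 'electricity' into syllables: e-lec-tric-i-ty -> e | lec | tric | i | ty = 5 syllables

5 syllables


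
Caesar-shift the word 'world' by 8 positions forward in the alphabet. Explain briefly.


Shift each letter by 8: w -> e, o -> w, r -> z, l -> t, d -> l. Result: 'ewztl'.

ewztl


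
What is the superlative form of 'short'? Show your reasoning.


Apply superlative formation (add -est): 'short' -> 'shortest'.

shortest


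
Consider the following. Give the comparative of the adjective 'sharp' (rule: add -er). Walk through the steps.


Apply comparative formation (add -er): 'sharp' -> 'sharper'.

sharper


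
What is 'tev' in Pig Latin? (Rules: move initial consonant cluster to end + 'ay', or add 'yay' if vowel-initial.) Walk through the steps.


'tev': move consonant cluster 't' to end and add 'ay': 'evtay'.

evtay


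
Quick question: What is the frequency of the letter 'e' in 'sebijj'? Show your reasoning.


Letter 'e' in 'sebijj': found at position(s) 2 = 1 occurrence(s).

1


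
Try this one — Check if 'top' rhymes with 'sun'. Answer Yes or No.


Rime (stressed vowel + following sounds) of 'top': -op = /ɒp/
Rime of 'sun': -un = /ʌn/
/ɒp/ and /ʌn/ are different ending sounds, so the words do not rhyme.

No


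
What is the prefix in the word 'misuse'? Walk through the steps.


The word 'misuse' = 'mis' (prefix) + 'use' (root). The prefix is 'mis'.

mis


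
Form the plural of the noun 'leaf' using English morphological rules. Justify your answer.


Apply rule: Change -f to -ves. 'leaf' becomes 'leaves'.

leaves


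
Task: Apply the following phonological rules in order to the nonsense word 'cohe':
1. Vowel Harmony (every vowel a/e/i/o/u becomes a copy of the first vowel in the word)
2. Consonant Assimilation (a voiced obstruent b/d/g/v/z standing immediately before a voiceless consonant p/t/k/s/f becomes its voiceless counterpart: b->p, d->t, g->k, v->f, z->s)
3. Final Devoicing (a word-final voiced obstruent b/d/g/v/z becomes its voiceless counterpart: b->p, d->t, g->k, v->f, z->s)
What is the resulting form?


Starting form: 'cohe'
Rule 1: Vowel Harmony: all vowels become 'o' (matching first vowel). 'cohe' -> 'coho'
Rule 2: Consonant Assimilation: no voiced obstruent (b/d/g/v/z) stands immediately before a voiceless consonant (p/t/k/s/f). No change.
Rule 3: Final Devoicing: the word ends in the vowel 'o', not a consonant. No change.
Final form: 'coho'

coho


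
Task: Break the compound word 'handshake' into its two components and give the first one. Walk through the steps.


Split 'handshake' into 'hand' + 'shake'. The first part is 'hand'.

hand


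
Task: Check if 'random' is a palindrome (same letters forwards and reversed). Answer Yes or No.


Forward: 'random'
Reversed: 'modnar'
They differ.

No


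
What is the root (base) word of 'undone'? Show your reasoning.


Remove prefix 'un' from 'undone' to get root 'done'.

done


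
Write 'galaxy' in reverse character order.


Reverse 'galaxy' character by character: 'yxalag'.

yxalag


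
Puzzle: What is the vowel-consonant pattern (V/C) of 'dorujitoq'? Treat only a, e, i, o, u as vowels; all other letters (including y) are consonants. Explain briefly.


Letter mapping: d = C, o = V, r = C, u = V, j = C, i = V, t = C, o = V, q = C.

CVCVCVCVC


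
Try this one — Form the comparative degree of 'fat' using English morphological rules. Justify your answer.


Apply comparative formation (double final consonant, add -er): 'fat' -> 'fatter'.

fatter


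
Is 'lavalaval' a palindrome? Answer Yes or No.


Forward: 'lavalaval'
Reversed: 'lavalaval'
They are identical.

Yes


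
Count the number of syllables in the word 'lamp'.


Break 'lamp' into syllables: lamp -> lamp = 1 syllable

1 syllable


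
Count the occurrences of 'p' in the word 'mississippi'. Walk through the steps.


Letter 'p' in 'mississippi': found at position(s) 9, 10 = 2 occurrence(s).

2


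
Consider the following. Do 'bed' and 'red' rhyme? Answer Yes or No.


Rime (stressed vowel + following sounds) of 'bed': -ed = /ɛd/
Rime of 'red': -ed = /ɛd/
/ɛd/ and /ɛd/ are the same ending sound, so the words rhyme.

Yes


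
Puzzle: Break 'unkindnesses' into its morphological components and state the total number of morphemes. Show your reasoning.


Step 1: Identify prefix: 'un' (meaning: not/reverse)
Step 2: Identify root: 'kind'
Step 3: Identify suffix(es): 'ness, es'
Decomposition: un- (prefix: not/reverse) + kind (root) + -ness (suffix: state of) + -es (plural)
Total morphemes: 4

4 morphemes (un- (prefix: not/reverse) + kind (root) + -ness (suffix: state of) + -es (plural))


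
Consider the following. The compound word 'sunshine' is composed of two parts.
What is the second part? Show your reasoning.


Split 'sunshine' into 'sun' + 'shine'. The second part is 'shine'.

shine


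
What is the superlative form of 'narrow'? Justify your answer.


Apply superlative formation (add -est): 'narrow' -> 'narrowest'.

narrowest


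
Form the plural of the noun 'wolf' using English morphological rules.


Apply rule: Change -f to -ves. 'wolf' becomes 'wolves'.

wolves
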